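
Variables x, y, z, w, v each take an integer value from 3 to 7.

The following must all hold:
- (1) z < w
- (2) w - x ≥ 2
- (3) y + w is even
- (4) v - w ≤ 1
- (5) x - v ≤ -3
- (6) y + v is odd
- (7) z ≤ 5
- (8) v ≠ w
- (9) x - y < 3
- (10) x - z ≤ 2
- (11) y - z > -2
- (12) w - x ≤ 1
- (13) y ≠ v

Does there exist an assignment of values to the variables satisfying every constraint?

Constraints 4, 5, and 12 give v − x ≥ 3, x − w ≥ -1, w − v ≥ -1.
Adding all 3 inequalities: the left sides telescope to 0, and the right sides sum to 3 + (-1) + (-1) = 1. So 0 ≥ 1, which is false.

Unsatisfiable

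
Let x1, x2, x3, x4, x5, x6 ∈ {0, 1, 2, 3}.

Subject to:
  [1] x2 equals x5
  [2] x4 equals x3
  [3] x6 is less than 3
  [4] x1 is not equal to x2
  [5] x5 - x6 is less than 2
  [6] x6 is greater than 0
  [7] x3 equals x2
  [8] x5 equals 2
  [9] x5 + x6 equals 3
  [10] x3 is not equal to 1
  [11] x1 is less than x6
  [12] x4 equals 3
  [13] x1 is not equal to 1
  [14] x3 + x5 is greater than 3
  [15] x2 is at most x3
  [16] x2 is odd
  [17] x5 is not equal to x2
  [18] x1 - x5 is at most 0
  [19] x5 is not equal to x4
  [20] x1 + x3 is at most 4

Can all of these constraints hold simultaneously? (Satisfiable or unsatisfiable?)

Constraint 12 fixes x4 = 3 and constraint 8 fixes x5 = 2. Constraints 1, 2, and 7 give x4 = x3 = x2 = x5, so x4 = x5. But 3 ≠ 2 — contradiction.

Unsatisfiable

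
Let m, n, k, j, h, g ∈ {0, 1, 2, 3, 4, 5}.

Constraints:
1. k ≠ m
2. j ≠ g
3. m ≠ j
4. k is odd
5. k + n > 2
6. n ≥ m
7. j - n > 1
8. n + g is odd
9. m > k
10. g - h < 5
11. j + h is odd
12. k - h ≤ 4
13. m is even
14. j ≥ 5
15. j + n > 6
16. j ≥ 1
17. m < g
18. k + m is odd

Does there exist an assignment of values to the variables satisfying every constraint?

Satisfiable

Setting (m, n, k, j, h, g) = (2, 2, 1, 5, 0, 3) satisfies everything: constraint 5: k + n = 3; constraint 7: j - n = 3; constraint 10: g - h = 3, and the others follow.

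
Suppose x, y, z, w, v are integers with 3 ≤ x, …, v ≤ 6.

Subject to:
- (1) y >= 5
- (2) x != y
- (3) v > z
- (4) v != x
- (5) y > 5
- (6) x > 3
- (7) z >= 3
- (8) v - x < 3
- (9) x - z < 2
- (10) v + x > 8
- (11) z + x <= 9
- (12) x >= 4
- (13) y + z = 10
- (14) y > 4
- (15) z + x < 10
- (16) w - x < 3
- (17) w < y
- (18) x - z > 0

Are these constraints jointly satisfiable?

The assignment x = 5, y = 6, z = 4, w = 5, v = 6 works:
  constraint 8 holds since v - x = 1.
  constraint 9 holds since x - z = 1.
The rest check out directly.

Satisfiable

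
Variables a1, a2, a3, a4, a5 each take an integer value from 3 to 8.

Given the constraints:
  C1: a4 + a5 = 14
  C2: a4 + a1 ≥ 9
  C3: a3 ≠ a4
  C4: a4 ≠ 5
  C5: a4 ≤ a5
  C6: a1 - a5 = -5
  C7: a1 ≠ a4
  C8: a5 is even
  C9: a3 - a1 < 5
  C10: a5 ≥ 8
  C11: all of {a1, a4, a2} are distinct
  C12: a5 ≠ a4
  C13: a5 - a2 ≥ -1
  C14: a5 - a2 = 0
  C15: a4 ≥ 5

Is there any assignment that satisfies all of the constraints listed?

Satisfiable

Try a1 = 3, a2 = 8, a3 = 5, a4 = 6, a5 = 8.
Check constraint 1: a4 + a5 = 14; constraint 2: a4 + a1 = 9; constraint 6: a1 - a5 = -5. The remaining constraints are straightforward to verify.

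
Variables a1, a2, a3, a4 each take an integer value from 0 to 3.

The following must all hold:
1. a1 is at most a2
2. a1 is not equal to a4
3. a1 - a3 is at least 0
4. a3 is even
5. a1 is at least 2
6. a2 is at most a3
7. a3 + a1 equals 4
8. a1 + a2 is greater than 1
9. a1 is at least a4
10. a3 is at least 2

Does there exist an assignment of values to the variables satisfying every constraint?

Take a1 = 2, a2 = 2, a3 = 2, a4 = 0. Then constraint 3: a1 - a3 = 0; constraint 7: a3 + a1 = 4; constraint 8: a1 + a2 = 4, and every other listed constraint is also met.

Satisfiable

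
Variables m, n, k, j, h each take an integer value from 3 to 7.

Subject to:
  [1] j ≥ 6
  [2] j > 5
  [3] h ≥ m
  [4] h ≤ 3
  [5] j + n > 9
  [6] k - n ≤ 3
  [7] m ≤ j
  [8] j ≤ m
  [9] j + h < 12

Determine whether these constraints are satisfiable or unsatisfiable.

Unsatisfiable

From constraints 1 and 8: m ≥ j and j ≥ 6, so m ≥ 6. From constraints 3 and 4: m ≤ h and h ≤ 3, so m ≤ 3. But 3 < 6, so no value of m works.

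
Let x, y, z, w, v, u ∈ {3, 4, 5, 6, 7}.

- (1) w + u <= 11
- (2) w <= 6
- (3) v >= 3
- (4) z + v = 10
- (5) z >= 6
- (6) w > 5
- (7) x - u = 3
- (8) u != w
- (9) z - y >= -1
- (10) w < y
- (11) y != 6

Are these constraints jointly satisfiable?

Try x = 6, y = 7, z = 7, w = 6, v = 3, u = 3.
Check constraint 1: w + u = 9; constraint 4: z + v = 10. The remaining constraints are straightforward to verify.

Satisfiable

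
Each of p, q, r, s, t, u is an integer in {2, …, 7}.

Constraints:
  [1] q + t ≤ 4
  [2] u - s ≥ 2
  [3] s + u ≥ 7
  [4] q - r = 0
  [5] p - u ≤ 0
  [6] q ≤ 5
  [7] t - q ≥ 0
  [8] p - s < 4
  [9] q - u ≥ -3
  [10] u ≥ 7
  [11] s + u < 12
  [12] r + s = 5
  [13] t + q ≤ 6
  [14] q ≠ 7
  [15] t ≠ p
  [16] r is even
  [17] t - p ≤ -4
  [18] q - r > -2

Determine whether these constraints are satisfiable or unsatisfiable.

Constraints 5, 7, 9, and 17 give p − t ≥ 4, t − q ≥ 0, q − u ≥ -3, u − p ≥ 0.
Adding all 4 inequalities: the left sides telescope to 0, and the right sides sum to 4 + 0 + (-3) + 0 = 1. So 0 ≥ 1, which is false.

Unsatisfiable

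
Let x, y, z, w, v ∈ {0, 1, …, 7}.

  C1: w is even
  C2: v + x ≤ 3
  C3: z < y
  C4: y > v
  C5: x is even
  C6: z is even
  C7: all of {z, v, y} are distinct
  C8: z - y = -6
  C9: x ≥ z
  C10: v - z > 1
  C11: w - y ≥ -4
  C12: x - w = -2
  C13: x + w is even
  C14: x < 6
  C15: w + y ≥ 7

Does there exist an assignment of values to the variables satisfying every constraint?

Satisfiable

Setting (x, y, z, w, v) = (0, 6, 0, 2, 3) satisfies everything: constraint 2: v + x = 3; constraint 8: z - y = -6, and the others follow.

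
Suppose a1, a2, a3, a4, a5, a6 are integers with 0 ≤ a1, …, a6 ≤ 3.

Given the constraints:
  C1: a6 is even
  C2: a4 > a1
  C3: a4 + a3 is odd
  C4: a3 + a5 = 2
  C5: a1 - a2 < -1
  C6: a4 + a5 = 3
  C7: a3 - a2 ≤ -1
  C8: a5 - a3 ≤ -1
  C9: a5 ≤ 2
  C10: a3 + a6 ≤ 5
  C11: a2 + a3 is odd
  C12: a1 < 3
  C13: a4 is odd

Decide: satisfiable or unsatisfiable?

Setting (a1, a2, a3, a4, a5, a6) = (0, 3, 2, 3, 0, 0) satisfies everything: constraint 4: a3 + a5 = 2; constraint 5: a1 - a2 = -3; constraint 6: a4 + a5 = 3, and the others follow.

Satisfiable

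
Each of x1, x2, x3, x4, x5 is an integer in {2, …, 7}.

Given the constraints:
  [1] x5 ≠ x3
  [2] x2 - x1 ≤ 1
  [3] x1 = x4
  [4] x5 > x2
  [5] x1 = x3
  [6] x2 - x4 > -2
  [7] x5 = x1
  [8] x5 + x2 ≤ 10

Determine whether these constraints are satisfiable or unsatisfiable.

From constraints 5 and 7, x5 = x1 = x3, so x5 = x3. But constraint 1 says x5 ≠ x3. Contradiction.

Unsatisfiable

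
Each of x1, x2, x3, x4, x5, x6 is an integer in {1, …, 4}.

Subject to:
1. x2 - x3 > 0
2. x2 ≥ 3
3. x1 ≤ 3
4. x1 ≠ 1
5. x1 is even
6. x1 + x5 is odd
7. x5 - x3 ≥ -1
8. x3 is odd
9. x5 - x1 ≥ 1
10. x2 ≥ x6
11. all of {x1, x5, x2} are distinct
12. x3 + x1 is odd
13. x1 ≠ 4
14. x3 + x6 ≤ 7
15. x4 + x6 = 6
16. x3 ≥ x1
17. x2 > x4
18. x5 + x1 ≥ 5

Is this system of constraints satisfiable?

The assignment x1 = 2, x2 = 4, x3 = 3, x4 = 2, x5 = 3, x6 = 4 works:
  constraint 1 holds since x2 - x3 = 1.
  constraint 7 holds since x5 - x3 = 0.
The rest check out directly.

Satisfiable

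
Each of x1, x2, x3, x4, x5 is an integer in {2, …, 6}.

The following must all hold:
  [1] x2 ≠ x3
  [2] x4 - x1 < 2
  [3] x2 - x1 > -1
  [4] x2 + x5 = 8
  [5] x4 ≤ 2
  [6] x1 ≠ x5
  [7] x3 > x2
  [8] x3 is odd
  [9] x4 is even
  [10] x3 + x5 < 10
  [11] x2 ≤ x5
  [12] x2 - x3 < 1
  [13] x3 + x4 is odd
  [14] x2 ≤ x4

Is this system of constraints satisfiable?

Satisfiable

Try x1 = 2, x2 = 2, x3 = 3, x4 = 2, x5 = 6.
Check constraint 2: x4 - x1 = 0; constraint 3: x2 - x1 = 0. The remaining constraints are straightforward to verify.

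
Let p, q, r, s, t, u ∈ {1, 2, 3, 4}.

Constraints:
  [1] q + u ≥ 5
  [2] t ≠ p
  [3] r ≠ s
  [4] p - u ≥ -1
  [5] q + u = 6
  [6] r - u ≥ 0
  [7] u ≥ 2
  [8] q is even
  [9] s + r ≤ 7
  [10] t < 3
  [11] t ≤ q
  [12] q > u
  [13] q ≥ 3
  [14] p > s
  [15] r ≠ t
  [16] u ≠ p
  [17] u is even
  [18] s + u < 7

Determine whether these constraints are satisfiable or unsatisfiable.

Try p = 3, q = 4, r = 3, s = 2, t = 2, u = 2.
Check constraint 1: q + u = 6; constraint 4: p - u = 1; constraint 5: q + u = 6. The remaining constraints are straightforward to verify.

Satisfiable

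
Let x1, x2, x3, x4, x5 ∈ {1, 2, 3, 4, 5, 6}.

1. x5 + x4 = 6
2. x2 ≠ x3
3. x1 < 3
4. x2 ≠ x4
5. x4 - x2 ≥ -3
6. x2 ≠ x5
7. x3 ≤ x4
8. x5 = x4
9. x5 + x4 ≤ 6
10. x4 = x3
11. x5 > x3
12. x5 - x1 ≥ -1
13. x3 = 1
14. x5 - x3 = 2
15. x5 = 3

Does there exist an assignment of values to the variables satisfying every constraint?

Constraint 15 fixes x5 = 3 and constraint 13 fixes x3 = 1. Constraints 8 and 10 give x5 = x4 = x3, so x5 = x3. But 3 ≠ 1 — contradiction.

Unsatisfiable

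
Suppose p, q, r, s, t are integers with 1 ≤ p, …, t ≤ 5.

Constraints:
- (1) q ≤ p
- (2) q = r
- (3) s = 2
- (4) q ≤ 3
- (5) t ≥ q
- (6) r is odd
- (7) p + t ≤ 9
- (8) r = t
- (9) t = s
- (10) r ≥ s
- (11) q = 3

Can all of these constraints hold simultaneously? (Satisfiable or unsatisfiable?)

Constraint 11 fixes q = 3 and constraint 3 fixes s = 2. Constraints 2, 8, and 9 give q = r = t = s, so q = s. But 3 ≠ 2 — contradiction.

Unsatisfiable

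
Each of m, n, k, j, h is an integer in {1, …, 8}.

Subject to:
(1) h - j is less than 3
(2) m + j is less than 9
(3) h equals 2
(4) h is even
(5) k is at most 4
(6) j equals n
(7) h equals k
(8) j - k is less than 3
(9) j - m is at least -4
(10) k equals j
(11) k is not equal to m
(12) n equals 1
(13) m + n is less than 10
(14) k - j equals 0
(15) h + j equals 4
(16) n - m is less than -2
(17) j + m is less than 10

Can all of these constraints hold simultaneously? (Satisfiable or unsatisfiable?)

Constraint 3 fixes h = 2 and constraint 12 fixes n = 1. Constraints 6, 7, and 10 give h = k = j = n, so h = n. But 2 ≠ 1 — contradiction.

Unsatisfiable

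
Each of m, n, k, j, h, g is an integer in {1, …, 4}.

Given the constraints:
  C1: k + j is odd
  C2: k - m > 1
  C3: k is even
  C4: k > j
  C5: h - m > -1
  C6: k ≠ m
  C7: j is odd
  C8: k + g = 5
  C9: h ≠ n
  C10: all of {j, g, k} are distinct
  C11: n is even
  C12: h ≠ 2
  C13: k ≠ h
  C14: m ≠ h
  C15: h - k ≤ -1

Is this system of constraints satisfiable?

Try m = 1, n = 4, k = 4, j = 3, h = 3, g = 1.
Check constraint 2: k - m = 3; constraint 5: h - m = 2; constraint 8: k + g = 5. The remaining constraints are straightforward to verify.

Satisfiable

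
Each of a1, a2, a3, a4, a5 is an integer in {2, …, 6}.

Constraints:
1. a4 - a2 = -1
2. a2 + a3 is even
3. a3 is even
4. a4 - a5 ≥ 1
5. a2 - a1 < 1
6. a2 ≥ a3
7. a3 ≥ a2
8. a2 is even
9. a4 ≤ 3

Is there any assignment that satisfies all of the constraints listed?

Try a1 = 6, a2 = 4, a3 = 4, a4 = 3, a5 = 2.
Check constraint 1: a4 - a2 = -1; constraint 4: a4 - a5 = 1. The remaining constraints are straightforward to verify.

Satisfiable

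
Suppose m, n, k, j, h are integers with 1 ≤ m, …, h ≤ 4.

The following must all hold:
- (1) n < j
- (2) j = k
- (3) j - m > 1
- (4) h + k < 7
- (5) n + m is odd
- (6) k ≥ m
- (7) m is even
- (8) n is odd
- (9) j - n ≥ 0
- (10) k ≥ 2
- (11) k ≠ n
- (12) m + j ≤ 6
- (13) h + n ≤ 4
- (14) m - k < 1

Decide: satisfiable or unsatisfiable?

One satisfying assignment is m = 2, n = 1, k = 4, j = 4, h = 2.
For the less obvious constraints — constraint 3: j - m = 2; constraint 4: h + k = 6; constraint 9: j - n = 3 — and the others hold by inspection.

Satisfiable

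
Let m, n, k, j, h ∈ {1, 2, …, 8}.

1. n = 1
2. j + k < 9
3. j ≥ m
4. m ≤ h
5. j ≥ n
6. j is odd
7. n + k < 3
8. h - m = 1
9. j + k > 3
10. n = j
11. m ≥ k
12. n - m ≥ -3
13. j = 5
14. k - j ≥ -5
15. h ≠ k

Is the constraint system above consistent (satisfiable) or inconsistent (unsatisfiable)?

Unsatisfiable

Constraint 1 fixes n = 1 and constraint 13 fixes j = 5, but constraint 10 requires n = j. Since 1 ≠ 5, contradiction.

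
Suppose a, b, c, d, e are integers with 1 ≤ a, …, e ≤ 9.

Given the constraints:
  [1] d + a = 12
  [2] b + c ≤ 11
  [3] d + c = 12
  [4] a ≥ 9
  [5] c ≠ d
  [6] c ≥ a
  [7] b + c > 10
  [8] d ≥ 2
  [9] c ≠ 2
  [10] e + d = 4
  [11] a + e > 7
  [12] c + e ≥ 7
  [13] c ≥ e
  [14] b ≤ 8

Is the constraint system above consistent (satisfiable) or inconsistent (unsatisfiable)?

One satisfying assignment is a = 9, b = 2, c = 9, d = 3, e = 1.
For the less obvious constraints — constraint 1: d + a = 12; constraint 2: b + c = 11; constraint 3: d + c = 12 — and the others hold by inspection.

Satisfiable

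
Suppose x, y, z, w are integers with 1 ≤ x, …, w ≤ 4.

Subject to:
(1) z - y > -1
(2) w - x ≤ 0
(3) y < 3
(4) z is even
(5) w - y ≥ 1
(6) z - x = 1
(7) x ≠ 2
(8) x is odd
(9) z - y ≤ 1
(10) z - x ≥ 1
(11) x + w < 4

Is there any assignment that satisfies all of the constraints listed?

Constraints 2, 5, 9, and 10 give y − z ≥ -1, z − x ≥ 1, x − w ≥ 0, w − y ≥ 1.
Adding all 4 inequalities: the left sides telescope to 0, and the right sides sum to (-1) + 1 + 0 + 1 = 1. So 0 ≥ 1, which is false.

Unsatisfiable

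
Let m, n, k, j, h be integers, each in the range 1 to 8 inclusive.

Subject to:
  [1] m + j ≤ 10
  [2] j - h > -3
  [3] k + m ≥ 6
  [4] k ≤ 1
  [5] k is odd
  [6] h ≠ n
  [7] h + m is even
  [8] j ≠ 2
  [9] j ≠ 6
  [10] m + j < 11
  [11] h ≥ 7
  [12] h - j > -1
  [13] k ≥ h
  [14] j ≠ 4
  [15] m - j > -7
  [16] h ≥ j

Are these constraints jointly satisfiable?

From constraint 11: h ≥ 7. From constraints 4 and 13: h ≤ k and k ≤ 1, so h ≤ 1. But 1 < 7, so no value of h works.

Unsatisfiable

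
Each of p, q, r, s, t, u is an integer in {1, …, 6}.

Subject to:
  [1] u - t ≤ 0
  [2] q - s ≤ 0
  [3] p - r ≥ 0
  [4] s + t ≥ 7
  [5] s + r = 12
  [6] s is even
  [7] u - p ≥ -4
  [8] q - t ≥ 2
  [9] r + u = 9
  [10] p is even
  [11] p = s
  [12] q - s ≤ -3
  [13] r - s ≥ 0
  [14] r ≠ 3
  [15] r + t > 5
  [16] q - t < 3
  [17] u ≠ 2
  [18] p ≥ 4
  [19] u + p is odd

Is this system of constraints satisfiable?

Unsatisfiable

Constraints 1, 3, 7, 8, 12, and 13 give u − p ≥ -4, p − r ≥ 0, r − s ≥ 0, s − q ≥ 3, q − t ≥ 2, t − u ≥ 0.
Adding all 6 inequalities: the left sides telescope to 0, and the right sides sum to (-4) + 0 + 0 + 3 + 2 + 0 = 1. So 0 ≥ 1, which is false.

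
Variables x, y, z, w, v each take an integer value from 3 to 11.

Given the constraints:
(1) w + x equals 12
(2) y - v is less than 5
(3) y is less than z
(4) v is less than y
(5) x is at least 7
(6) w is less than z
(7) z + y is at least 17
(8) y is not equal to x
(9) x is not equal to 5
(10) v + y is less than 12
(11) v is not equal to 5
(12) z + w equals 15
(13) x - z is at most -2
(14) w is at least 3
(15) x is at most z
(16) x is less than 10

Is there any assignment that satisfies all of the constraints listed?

Satisfiable

One satisfying assignment is x = 8, y = 7, z = 11, w = 4, v = 4.
For the less obvious constraints — constraint 1: w + x = 12; constraint 2: y - v = 3 — and the others hold by inspection.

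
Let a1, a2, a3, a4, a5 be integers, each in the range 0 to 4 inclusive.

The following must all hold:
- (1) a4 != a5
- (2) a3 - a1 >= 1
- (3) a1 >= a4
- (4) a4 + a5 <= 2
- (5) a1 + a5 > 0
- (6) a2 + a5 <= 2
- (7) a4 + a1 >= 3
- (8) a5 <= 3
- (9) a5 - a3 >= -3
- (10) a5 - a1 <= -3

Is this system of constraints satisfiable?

Constraints 2, 9, and 10 give a1 − a5 ≥ 3, a5 − a3 ≥ -3, a3 − a1 ≥ 1.
Adding all 3 inequalities: the left sides telescope to 0, and the right sides sum to 3 + (-3) + 1 = 1. So 0 ≥ 1, which is false.

Unsatisfiable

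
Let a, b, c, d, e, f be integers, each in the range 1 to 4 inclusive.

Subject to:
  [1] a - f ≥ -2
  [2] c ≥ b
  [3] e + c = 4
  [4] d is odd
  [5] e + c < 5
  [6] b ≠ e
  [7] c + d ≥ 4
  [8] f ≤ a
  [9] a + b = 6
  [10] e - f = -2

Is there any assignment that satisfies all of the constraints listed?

Satisfiable

The assignment a = 4, b = 2, c = 3, d = 3, e = 1, f = 3 works:
  constraint 1 holds since a - f = 1.
  constraint 3 holds since e + c = 4.
  constraint 5 holds since e + c = 4.
The rest check out directly.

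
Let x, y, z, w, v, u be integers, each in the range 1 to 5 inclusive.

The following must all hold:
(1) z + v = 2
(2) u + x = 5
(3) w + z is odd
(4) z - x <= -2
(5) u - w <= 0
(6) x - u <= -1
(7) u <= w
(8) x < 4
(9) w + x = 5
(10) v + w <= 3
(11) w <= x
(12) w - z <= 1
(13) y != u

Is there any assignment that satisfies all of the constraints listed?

Constraints 4, 5, 6, and 12 give x − z ≥ 2, z − w ≥ -1, w − u ≥ 0, u − x ≥ 1.
Adding all 4 inequalities: the left sides telescope to 0, and the right sides sum to 2 + (-1) + 0 + 1 = 2. So 0 ≥ 2, which is false.

Unsatisfiable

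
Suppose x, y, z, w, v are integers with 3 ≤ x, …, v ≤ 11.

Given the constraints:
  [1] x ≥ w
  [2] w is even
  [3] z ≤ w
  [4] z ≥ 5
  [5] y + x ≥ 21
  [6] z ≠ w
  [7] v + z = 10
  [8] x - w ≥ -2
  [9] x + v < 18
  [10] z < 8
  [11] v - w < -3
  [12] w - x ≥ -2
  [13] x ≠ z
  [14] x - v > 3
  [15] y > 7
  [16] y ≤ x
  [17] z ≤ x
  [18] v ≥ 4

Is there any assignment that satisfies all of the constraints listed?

Take x = 11, y = 10, z = 5, w = 10, v = 5. Then constraint 5: y + x = 21; constraint 7: v + z = 10, and every other listed constraint is also met.

Satisfiable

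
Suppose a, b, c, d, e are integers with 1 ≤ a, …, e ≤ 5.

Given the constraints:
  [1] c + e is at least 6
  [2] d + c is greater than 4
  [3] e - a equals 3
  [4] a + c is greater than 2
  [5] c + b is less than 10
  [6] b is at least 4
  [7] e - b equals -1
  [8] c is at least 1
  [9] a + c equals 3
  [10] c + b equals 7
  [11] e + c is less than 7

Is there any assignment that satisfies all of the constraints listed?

The assignment a = 1, b = 5, c = 2, d = 4, e = 4 works:
  constraint 1 holds since c + e = 6.
  constraint 2 holds since d + c = 6.
The rest check out directly.

Satisfiable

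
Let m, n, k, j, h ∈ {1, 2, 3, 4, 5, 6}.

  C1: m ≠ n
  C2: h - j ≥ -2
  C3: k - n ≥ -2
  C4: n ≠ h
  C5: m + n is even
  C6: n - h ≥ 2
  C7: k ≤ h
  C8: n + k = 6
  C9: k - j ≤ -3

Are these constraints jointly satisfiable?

Unsatisfiable

Constraints 2, 3, 6, and 9 give n − h ≥ 2, h − j ≥ -2, j − k ≥ 3, k − n ≥ -2.
Adding all 4 inequalities: the left sides telescope to 0, and the right sides sum to 2 + (-2) + 3 + (-2) = 1. So 0 ≥ 1, which is false.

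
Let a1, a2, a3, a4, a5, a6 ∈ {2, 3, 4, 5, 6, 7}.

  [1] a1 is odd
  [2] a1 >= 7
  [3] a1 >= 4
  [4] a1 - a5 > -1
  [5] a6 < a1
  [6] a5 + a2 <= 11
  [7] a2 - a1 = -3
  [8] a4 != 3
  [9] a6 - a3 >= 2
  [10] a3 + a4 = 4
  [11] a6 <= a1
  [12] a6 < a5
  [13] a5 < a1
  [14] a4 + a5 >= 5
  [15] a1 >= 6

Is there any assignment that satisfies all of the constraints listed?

Try a1 = 7, a2 = 4, a3 = 2, a4 = 2, a5 = 6, a6 = 5.
Check constraint 4: a1 - a5 = 1; constraint 6: a5 + a2 = 10; constraint 7: a2 - a1 = -3. The remaining constraints are straightforward to verify.

Satisfiable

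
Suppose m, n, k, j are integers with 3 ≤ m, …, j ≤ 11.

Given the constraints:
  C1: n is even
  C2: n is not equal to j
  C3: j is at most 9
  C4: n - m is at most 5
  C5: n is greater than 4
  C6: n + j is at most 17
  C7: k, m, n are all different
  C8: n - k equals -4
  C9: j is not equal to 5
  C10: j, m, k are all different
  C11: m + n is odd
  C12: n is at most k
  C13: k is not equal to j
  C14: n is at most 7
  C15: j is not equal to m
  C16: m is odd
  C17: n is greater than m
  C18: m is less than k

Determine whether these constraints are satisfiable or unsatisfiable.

Take m = 3, n = 6, k = 10, j = 9. Then constraint 4: n - m = 3; constraint 6: n + j = 15; constraint 8: n - k = -4, and every other listed constraint is also met.

Satisfiable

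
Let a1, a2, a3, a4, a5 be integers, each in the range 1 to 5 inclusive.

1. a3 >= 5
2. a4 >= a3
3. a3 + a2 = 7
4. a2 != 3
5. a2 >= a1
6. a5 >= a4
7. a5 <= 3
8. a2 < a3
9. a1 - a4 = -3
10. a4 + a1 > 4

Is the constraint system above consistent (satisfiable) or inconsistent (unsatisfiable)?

From constraints 1 and 2: a4 ≥ a3 and a3 ≥ 5, so a4 ≥ 5. From constraints 6 and 7: a4 ≤ a5 and a5 ≤ 3, so a4 ≤ 3. But 3 < 5, so no value of a4 works.

Unsatisfiable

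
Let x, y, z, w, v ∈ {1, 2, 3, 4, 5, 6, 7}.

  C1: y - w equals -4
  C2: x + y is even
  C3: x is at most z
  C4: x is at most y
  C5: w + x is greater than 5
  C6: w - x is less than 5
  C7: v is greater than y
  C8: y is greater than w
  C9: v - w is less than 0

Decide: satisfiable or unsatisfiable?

Unsatisfiable

Constraints 7, 8, and 9 give v < w, w < y, y < v. Chaining: v < w < y < v, which forces v < v — impossible.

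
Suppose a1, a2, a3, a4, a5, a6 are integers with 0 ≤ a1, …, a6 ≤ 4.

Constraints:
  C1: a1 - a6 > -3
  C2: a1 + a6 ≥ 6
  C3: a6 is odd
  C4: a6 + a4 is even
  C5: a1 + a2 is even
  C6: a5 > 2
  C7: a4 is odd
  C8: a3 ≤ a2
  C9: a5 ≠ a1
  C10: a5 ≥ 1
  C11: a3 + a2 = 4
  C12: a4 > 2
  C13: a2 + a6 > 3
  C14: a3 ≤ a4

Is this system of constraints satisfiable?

One satisfying assignment is a1 = 3, a2 = 3, a3 = 1, a4 = 3, a5 = 4, a6 = 3.
For the less obvious constraints — constraint 1: a1 - a6 = 0; constraint 2: a1 + a6 = 6 — and the others hold by inspection.

Satisfiable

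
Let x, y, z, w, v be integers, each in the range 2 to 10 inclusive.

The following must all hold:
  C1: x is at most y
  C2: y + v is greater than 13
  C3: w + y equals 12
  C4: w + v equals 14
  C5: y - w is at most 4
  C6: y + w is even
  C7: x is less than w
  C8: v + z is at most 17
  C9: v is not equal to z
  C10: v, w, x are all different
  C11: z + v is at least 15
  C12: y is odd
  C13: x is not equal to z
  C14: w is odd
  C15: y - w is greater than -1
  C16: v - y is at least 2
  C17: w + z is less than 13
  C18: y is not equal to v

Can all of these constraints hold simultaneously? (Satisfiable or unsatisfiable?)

The assignment x = 4, y = 7, z = 6, w = 5, v = 9 works:
  constraint 2 holds since y + v = 16.
  constraint 3 holds since w + y = 12.
  constraint 4 holds since w + v = 14.
The rest check out directly.

Satisfiable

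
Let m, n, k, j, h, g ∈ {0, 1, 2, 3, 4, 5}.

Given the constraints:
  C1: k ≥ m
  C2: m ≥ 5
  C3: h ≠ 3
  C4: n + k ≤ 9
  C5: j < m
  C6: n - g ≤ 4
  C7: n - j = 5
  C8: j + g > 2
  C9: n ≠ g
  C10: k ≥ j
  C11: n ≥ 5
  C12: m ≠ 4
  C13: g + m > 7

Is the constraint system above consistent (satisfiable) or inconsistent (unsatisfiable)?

Unsatisfiable

From constraint 11: n ≥ 5. From constraints 1 and 2: k ≥ m ≥ 5. Hence n + k ≥ 10. But constraint 4 requires n + k ≤ 9, and 9 < 10. Contradiction.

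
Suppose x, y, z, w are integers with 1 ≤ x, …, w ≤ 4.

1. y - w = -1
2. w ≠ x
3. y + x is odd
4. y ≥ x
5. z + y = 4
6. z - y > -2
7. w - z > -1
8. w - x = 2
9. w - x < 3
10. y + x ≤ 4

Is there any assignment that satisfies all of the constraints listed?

One satisfying assignment is x = 1, y = 2, z = 2, w = 3.
For the less obvious constraints — constraint 1: y - w = -1; constraint 5: z + y = 4 — and the others hold by inspection.

Satisfiable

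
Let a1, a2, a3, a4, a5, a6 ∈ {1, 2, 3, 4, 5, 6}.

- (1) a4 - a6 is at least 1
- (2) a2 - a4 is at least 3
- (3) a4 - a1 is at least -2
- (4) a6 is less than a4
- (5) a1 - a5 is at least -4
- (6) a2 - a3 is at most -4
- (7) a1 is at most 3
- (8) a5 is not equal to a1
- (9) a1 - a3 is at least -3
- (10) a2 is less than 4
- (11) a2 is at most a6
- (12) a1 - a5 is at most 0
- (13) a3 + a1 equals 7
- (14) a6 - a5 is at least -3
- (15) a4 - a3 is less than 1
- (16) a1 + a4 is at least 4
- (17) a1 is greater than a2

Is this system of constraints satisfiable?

Constraints 1, 2, 6, 9, 12, and 14 give a4 − a6 ≥ 1, a6 − a5 ≥ -3, a5 − a1 ≥ 0, a1 − a3 ≥ -3, a3 − a2 ≥ 4, a2 − a4 ≥ 3.
Adding all 6 inequalities: the left sides telescope to 0, and the right sides sum to 1 + (-3) + 0 + (-3) + 4 + 3 = 2. So 0 ≥ 2, which is false.

Unsatisfiable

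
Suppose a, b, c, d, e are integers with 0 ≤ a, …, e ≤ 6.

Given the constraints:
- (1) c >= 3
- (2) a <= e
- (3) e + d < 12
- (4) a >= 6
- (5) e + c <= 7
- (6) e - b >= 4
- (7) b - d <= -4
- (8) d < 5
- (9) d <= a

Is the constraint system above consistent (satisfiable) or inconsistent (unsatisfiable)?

From constraints 2 and 4: e ≥ a ≥ 6. From constraint 1: c ≥ 3. Hence e + c ≥ 9. But constraint 5 requires e + c ≤ 7, and 7 < 9. Contradiction.

Unsatisfiable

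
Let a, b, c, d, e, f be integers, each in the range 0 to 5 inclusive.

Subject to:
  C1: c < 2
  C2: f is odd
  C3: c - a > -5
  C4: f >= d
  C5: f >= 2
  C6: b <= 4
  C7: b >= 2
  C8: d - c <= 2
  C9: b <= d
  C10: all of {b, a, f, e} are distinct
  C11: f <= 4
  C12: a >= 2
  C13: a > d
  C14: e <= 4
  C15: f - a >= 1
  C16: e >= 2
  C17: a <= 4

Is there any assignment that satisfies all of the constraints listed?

Constraints 5, 6, 7, 11, 12, 14, 16, and 17 confine each of b, a, f, e to the 3 values {2, …, 4}.
Constraint 10 requires all 4 of them to be distinct, but only 3 values are available — impossible by the pigeonhole principle.

Unsatisfiable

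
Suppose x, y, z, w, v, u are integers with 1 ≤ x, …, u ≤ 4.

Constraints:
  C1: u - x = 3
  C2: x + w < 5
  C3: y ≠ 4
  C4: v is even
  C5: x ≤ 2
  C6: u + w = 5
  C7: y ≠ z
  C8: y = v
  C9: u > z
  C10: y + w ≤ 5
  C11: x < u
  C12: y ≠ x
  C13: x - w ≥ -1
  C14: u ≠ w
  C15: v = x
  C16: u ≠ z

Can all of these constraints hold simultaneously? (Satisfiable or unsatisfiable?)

From constraints 8 and 15, y = v = x, so y = x. But constraint 12 says y ≠ x. Contradiction.

Unsatisfiable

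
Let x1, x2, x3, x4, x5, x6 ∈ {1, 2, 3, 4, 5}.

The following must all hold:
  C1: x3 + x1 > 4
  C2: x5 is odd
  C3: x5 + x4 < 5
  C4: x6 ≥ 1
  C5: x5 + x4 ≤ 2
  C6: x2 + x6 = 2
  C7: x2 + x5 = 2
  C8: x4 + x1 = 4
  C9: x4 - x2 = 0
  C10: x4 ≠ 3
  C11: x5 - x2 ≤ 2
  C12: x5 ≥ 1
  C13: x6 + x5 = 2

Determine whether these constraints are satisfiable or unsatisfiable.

Setting (x1, x2, x3, x4, x5, x6) = (3, 1, 2, 1, 1, 1) satisfies everything: constraint 1: x3 + x1 = 5; constraint 3: x5 + x4 = 2, and the others follow.

Satisfiable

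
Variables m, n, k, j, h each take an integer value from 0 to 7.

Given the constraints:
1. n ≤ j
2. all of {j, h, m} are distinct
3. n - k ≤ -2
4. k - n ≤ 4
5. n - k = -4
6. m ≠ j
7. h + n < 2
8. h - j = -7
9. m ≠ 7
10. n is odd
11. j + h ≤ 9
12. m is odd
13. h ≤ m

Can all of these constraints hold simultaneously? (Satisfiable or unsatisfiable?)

Take m = 1, n = 1, k = 5, j = 7, h = 0. Then constraint 3: n - k = -4; constraint 4: k - n = 4, and every other listed constraint is also met.

Satisfiable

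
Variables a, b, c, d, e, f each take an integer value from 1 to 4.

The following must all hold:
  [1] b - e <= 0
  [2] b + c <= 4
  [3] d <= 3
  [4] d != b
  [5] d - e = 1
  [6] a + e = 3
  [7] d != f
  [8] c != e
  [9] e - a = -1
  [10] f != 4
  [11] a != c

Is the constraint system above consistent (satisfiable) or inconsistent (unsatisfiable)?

Try a = 2, b = 1, c = 3, d = 2, e = 1, f = 1.
Check constraint 1: b - e = 0; constraint 2: b + c = 4. The remaining constraints are straightforward to verify.

Satisfiable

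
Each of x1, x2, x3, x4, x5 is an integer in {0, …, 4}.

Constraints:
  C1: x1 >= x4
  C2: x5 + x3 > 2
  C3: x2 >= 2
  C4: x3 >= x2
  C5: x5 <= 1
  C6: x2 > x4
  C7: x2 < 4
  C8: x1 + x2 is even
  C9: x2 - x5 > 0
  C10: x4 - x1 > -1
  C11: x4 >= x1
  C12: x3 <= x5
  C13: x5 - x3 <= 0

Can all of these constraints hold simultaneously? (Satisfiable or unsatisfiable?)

From constraints 3 and 4: x3 ≥ x2 and x2 ≥ 2, so x3 ≥ 2. From constraints 5 and 12: x3 ≤ x5 and x5 ≤ 1, so x3 ≤ 1. But 1 < 2, so no value of x3 works.

Unsatisfiable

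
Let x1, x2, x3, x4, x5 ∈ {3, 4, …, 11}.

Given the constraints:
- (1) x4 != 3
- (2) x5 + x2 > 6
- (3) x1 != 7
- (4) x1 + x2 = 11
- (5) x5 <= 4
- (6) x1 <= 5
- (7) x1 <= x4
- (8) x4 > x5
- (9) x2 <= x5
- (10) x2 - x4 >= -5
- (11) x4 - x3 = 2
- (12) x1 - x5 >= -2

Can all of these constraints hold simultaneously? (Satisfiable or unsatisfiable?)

From constraint 6: x1 ≤ 5. From constraints 5 and 9: x2 ≤ x5 ≤ 4. Hence x1 + x2 ≤ 9. But constraint 4 requires x1 + x2 = 11, and 11 > 9. Contradiction.

Unsatisfiable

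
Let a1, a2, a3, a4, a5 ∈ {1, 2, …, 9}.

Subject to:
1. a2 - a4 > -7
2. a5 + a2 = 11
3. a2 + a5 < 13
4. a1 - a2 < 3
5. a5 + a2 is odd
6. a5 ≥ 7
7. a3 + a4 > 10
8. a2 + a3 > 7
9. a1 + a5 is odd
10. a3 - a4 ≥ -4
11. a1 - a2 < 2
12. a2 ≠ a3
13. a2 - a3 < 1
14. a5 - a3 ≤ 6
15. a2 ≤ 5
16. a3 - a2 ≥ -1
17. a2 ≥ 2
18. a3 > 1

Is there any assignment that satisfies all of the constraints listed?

Satisfiable

Take a1 = 3, a2 = 3, a3 = 5, a4 = 8, a5 = 8. Then constraint 1: a2 - a4 = -5; constraint 2: a5 + a2 = 11, and every other listed constraint is also met.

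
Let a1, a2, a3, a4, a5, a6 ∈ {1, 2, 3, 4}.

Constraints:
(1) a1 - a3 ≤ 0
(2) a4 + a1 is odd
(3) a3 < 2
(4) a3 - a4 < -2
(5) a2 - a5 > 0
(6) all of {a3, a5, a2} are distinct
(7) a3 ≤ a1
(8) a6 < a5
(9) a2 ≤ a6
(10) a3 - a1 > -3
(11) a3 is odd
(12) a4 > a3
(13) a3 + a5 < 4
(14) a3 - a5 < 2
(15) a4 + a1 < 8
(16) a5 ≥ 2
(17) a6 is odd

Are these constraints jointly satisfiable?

Unsatisfiable

Constraints 5, 8, and 9 give a2 ≤ a6, a6 < a5, a5 < a2. Chaining: a2 ≤ a6 < a5 < a2, which forces a2 < a2 — impossible.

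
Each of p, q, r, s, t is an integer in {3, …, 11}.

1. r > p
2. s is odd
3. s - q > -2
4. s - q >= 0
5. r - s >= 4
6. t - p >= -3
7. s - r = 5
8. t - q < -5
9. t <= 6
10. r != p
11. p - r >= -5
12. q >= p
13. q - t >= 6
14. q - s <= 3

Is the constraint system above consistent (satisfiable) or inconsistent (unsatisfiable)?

Constraints 4, 5, 6, 11, and 13 give t − p ≥ -3, p − r ≥ -5, r − s ≥ 4, s − q ≥ 0, q − t ≥ 6.
Adding all 5 inequalities: the left sides telescope to 0, and the right sides sum to (-3) + (-5) + 4 + 0 + 6 = 2. So 0 ≥ 2, which is false.

Unsatisfiable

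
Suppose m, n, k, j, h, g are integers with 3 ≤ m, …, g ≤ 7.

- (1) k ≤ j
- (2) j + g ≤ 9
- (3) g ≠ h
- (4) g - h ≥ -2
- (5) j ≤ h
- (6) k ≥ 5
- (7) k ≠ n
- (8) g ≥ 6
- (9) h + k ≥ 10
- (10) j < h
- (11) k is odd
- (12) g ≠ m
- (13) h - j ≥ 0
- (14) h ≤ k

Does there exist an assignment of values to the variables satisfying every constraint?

Unsatisfiable

From constraints 1 and 6: j ≥ k ≥ 5. From constraint 8: g ≥ 6. Hence j + g ≥ 11. But constraint 2 requires j + g ≤ 9, and 9 < 11. Contradiction.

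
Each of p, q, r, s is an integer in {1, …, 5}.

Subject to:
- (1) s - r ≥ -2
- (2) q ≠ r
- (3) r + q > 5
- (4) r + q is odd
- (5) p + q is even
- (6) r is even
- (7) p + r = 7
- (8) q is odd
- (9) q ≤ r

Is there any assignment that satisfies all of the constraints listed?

Satisfiable

The assignment p = 3, q = 3, r = 4, s = 4 works:
  constraint 1 holds since s - r = 0.
  constraint 3 holds since r + q = 7.
  constraint 7 holds since p + r = 7.
The rest check out directly.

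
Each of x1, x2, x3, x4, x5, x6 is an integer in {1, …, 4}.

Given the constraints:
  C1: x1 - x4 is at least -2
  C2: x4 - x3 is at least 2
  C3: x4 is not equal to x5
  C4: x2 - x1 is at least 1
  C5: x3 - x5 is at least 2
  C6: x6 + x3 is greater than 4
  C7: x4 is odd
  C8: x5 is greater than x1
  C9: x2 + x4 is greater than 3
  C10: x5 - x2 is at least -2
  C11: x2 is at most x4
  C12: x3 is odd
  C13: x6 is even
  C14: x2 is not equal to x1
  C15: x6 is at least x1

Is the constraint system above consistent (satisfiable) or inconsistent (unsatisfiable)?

Constraints 1, 2, 4, 5, and 10 give x5 − x2 ≥ -2, x2 − x1 ≥ 1, x1 − x4 ≥ -2, x4 − x3 ≥ 2, x3 − x5 ≥ 2.
Adding all 5 inequalities: the left sides telescope to 0, and the right sides sum to (-2) + 1 + (-2) + 2 + 2 = 1. So 0 ≥ 1, which is false.

Unsatisfiable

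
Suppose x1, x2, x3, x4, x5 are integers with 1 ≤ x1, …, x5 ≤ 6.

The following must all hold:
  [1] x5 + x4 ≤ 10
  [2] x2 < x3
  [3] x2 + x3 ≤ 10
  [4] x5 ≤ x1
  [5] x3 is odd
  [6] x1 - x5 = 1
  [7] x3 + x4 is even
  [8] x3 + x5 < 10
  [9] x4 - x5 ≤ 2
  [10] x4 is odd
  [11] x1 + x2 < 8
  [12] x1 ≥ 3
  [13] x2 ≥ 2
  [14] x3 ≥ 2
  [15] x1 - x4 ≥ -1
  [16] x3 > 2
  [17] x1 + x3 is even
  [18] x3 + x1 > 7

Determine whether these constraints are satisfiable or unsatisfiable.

Satisfiable

Take x1 = 5, x2 = 2, x3 = 5, x4 = 5, x5 = 4. Then constraint 1: x5 + x4 = 9; constraint 3: x2 + x3 = 7; constraint 6: x1 - x5 = 1, and every other listed constraint is also met.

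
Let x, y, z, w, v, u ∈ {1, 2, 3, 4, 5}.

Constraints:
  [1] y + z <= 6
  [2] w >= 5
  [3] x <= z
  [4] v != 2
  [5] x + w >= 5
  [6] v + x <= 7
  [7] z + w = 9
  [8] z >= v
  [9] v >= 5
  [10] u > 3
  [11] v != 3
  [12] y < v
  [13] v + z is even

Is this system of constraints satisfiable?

Unsatisfiable

From constraints 8 and 9: z ≥ v ≥ 5. From constraint 2: w ≥ 5. Hence z + w ≥ 10. But constraint 7 requires z + w = 9, and 9 < 10. Contradiction.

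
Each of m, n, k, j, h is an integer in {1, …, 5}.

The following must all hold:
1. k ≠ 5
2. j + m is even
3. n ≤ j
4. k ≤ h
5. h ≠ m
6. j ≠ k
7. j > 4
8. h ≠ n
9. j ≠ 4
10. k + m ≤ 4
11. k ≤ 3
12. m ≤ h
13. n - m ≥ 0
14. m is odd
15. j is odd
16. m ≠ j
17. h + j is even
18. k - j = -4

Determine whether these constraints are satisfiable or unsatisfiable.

One satisfying assignment is m = 1, n = 1, k = 1, j = 5, h = 3.
For the less obvious constraints — constraint 10: k + m = 2; constraint 13: n - m = 0; constraint 18: k - j = -4 — and the others hold by inspection.

Satisfiable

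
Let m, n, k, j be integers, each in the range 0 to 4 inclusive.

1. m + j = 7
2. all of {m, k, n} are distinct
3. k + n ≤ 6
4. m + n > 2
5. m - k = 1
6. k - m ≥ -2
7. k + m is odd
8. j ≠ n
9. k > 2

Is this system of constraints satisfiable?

Take m = 4, n = 0, k = 3, j = 3. Then constraint 1: m + j = 7; constraint 3: k + n = 3, and every other listed constraint is also met.

Satisfiable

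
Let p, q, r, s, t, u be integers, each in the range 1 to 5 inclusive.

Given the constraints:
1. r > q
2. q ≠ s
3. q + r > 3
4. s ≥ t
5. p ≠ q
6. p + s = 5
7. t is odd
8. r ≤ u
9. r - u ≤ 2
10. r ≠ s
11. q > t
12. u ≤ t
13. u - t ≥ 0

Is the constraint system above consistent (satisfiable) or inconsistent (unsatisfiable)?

Unsatisfiable

Constraints 1, 8, 11, and 12 give u ≤ t, t < q, q < r, r ≤ u. Chaining: u ≤ t < q < r ≤ u, which forces u < u — impossible.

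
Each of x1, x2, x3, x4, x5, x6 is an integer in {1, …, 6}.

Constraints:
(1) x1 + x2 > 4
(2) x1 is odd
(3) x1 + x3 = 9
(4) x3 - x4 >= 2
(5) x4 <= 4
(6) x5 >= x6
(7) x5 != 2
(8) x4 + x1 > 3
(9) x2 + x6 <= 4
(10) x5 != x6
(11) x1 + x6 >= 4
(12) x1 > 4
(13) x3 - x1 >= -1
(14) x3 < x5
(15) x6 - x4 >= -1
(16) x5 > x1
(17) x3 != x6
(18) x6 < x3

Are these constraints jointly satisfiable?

Setting (x1, x2, x3, x4, x5, x6) = (5, 1, 4, 1, 6, 2) satisfies everything: constraint 1: x1 + x2 = 6; constraint 3: x1 + x3 = 9, and the others follow.

Satisfiable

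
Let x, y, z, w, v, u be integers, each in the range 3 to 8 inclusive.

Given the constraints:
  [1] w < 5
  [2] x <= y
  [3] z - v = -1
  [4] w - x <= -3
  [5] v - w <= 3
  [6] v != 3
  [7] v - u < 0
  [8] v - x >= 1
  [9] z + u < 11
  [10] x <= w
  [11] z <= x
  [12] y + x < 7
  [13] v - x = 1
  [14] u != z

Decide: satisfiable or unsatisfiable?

Constraints 4, 5, and 8 give v − x ≥ 1, x − w ≥ 3, w − v ≥ -3.
Adding all 3 inequalities: the left sides telescope to 0, and the right sides sum to 1 + 3 + (-3) = 1. So 0 ≥ 1, which is false.

Unsatisfiable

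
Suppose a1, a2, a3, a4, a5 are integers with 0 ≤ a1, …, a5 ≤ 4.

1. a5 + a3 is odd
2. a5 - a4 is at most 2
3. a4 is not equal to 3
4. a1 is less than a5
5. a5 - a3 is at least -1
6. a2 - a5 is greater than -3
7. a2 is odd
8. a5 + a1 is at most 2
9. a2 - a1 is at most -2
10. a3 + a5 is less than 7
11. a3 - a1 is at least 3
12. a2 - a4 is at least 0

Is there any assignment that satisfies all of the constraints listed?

Unsatisfiable

Constraints 2, 5, 9, 11, and 12 give a2 − a4 ≥ 0, a4 − a5 ≥ -2, a5 − a3 ≥ -1, a3 − a1 ≥ 3, a1 − a2 ≥ 2.
Adding all 5 inequalities: the left sides telescope to 0, and the right sides sum to 0 + (-2) + (-1) + 3 + 2 = 2. So 0 ≥ 2, which is false.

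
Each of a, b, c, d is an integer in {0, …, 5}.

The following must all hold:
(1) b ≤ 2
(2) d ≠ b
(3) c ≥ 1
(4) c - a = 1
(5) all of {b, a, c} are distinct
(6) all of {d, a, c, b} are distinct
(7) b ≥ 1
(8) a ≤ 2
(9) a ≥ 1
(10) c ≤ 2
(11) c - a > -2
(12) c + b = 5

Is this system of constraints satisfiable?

Constraints 1, 3, 7, 8, 9, and 10 confine each of b, a, c to the 2 values {1, 2}.
Constraint 5 requires all 3 of them to be distinct, but only 2 values are available — impossible by the pigeonhole principle.

Unsatisfiable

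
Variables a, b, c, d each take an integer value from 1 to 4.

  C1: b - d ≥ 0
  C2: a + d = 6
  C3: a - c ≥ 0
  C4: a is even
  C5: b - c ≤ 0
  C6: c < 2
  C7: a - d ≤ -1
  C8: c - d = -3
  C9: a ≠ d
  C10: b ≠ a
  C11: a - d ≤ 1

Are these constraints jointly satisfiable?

Unsatisfiable

Constraints 1, 3, 5, and 7 give d − a ≥ 1, a − c ≥ 0, c − b ≥ 0, b − d ≥ 0.
Adding all 4 inequalities: the left sides telescope to 0, and the right sides sum to 1 + 0 + 0 + 0 = 1. So 0 ≥ 1, which is false.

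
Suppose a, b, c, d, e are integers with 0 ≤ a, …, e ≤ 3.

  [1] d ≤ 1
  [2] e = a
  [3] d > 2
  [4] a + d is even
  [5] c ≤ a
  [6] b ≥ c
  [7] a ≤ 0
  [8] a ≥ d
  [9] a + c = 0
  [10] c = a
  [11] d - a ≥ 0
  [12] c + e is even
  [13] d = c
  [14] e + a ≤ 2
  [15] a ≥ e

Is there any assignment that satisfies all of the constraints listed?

From constraint 3: d ≥ 3. From constraints 7 and 8: d ≤ a and a ≤ 0, so d ≤ 0. But 0 < 3, so no value of d works.

Unsatisfiable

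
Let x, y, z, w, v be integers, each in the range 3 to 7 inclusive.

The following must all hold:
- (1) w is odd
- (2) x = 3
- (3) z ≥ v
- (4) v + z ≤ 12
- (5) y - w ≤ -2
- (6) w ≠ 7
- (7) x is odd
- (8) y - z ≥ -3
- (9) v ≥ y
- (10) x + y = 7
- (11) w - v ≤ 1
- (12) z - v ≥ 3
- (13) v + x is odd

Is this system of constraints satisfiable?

Constraints 5, 8, 11, and 12 give w − y ≥ 2, y − z ≥ -3, z − v ≥ 3, v − w ≥ -1.
Adding all 4 inequalities: the left sides telescope to 0, and the right sides sum to 2 + (-3) + 3 + (-1) = 1. So 0 ≥ 1, which is false.

Unsatisfiable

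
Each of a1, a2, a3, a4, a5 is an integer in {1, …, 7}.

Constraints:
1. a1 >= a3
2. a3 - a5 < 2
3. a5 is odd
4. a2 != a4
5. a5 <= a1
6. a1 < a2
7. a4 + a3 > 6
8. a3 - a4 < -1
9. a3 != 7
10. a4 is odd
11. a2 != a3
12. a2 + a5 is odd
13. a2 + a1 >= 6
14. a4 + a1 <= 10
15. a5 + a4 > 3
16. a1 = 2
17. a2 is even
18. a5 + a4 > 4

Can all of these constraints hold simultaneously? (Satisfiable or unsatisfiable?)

Satisfiable

Take a1 = 2, a2 = 6, a3 = 2, a4 = 5, a5 = 1. Then constraint 2: a3 - a5 = 1; constraint 7: a4 + a3 = 7; constraint 8: a3 - a4 = -3, and every other listed constraint is also met.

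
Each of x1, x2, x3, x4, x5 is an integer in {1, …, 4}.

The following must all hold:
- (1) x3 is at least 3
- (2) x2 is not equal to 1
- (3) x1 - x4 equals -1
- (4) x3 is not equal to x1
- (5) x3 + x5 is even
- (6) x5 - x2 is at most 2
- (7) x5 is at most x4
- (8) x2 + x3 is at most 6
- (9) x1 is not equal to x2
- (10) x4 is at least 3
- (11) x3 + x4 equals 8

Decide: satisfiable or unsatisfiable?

Try x1 = 3, x2 = 2, x3 = 4, x4 = 4, x5 = 4.
Check constraint 3: x1 - x4 = -1; constraint 6: x5 - x2 = 2. The remaining constraints are straightforward to verify.

Satisfiable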